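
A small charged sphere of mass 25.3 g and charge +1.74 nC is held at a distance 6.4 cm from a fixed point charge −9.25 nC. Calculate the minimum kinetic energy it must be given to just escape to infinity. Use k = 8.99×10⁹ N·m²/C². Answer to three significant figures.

2.26×10⁻⁶ J

To just escape, total mechanical energy must reach zero at infinity: ½mv²_min + U = 0, so ½mv²_min = −U = |kQq|/r.
|U| = |kQq|/r = (8.99×10⁹ N·m²/C²)(9.25×10⁻⁹)(1.74×10⁻⁹)/(0.0640) = 2.26×10⁻⁶ J.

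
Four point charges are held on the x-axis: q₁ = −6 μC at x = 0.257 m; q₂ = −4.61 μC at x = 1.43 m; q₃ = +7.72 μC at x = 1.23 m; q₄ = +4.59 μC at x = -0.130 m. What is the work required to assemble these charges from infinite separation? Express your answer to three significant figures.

The work to assemble the configuration equals its total potential energy, U = Σ kqᵢqⱼ/rᵢⱼ over all pairs.
Pair separations: r₁₂ = 1.17 m, r₁₃ = 0.973 m, r₁₄ = 0.387 m, r₂₃ = 0.200 m, r₂₄ = 1.56 m, r₃₄ = 1.36 m.
Summing all 6 pair terms gives U = -2.34 J.

-2.34 J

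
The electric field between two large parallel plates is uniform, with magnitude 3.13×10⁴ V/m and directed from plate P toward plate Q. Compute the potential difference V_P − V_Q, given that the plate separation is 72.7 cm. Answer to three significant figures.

2.28×10⁴ V

In a uniform field, potential decreases in the direction of E: ΔV = −E·d for a displacement d parallel to E.
Going from Q to P is a displacement of 72.7 cm opposite to the field, so V_P − V_Q = +Ed = 2.28×10⁴ V.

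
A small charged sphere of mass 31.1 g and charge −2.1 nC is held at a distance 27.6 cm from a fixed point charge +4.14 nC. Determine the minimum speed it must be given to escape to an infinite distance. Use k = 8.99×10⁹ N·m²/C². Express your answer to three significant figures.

To just escape, total mechanical energy must reach zero at infinity: ½mv²_min + U = 0, so ½mv²_min = −U = |kQq|/r.
|U| = |kQq|/r = (8.99×10⁹ N·m²/C²)(4.14×10⁻⁹)(2.10×10⁻⁹)/(0.276) = 2.83×10⁻⁷ J.
v_min = √(2|U|/m) = √(2·2.83×10⁻⁷/0.0311) = 4.27×10⁻³ m/s.

4.27×10⁻³ m/s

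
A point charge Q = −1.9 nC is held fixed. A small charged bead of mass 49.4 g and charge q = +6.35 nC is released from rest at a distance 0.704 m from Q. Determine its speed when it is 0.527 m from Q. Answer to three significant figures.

1.45×10⁻³ m/s

Only the electrostatic force acts, so mechanical energy is conserved: ½mv² = U₁ − U₂ = kQq(1/r₁ − 1/r₂).
U₁ − U₂ = (8.99×10⁹ N·m²/C²)(-1.90×10⁻⁹ C)(6.35×10⁻⁹ C)(1/0.704 − 1/0.527) = 5.17×10⁻⁸ J.
v = √(2·5.17×10⁻⁸/0.0494) = 1.45×10⁻³ m/s.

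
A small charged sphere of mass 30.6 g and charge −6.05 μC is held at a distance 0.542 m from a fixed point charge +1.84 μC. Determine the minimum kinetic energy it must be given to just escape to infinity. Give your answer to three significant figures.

To just escape, total mechanical energy must reach zero at infinity: ½mv²_min + U = 0, so ½mv²_min = −U = |kQq|/r.
|U| = |kQq|/r = (8.99×10⁹ N·m²/C²)(1.84×10⁻⁶)(6.05×10⁻⁶)/(0.542) = 0.185 J.

0.185 J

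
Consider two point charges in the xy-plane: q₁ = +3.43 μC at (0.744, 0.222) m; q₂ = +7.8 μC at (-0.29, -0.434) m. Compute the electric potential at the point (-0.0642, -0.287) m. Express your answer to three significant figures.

The total potential is the scalar sum of each charge's contribution, V = Σ kqᵢ/rᵢ.
Distances from the field point to each charge: r₁ = 0.955 m, r₂ = 0.269 m.
V = k[(3.43×10⁻⁶)/(0.955) + (7.80×10⁻⁶)/(0.269)] = 2.93×10⁵ V.

2.93×10⁵ V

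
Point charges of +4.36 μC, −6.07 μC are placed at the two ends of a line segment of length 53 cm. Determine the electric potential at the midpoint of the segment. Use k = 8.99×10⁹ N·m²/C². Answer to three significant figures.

-5.80×10⁴ V

Electric potential is a scalar, so the contributions from each charge add algebraically: V = Σ kqᵢ/rᵢ.
Each charge is 0.265 m from the midpoint.
V = k[(4.36×10⁻⁶)/(0.265) + (-6.07×10⁻⁶)/(0.265)] = -5.80×10⁴ V.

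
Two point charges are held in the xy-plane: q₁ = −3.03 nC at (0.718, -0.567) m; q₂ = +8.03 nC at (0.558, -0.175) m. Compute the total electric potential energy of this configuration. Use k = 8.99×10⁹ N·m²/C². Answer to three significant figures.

The assembly work is the sum of pairwise potential energies, U = Σ_{i<j} kqᵢqⱼ/rᵢⱼ.
Pair separations: r₁₂ = 0.423 m.
U = (-5.17×10⁻⁷) = -5.17×10⁻⁷ J.

-5.17×10⁻⁷ J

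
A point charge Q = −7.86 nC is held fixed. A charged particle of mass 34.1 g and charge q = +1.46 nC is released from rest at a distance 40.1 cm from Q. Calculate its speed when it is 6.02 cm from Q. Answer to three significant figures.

9.24×10⁻³ m/s

Only the electrostatic force acts, so mechanical energy is conserved: ½mv² = U₁ − U₂ = kQq(1/r₁ − 1/r₂).
U₁ − U₂ = (8.99×10⁹ N·m²/C²)(-7.86×10⁻⁹ C)(1.46×10⁻⁹ C)(1/0.401 − 1/0.0602) = 1.46×10⁻⁶ J.
v = √(2·1.46×10⁻⁶/0.0341) = 9.24×10⁻³ m/s.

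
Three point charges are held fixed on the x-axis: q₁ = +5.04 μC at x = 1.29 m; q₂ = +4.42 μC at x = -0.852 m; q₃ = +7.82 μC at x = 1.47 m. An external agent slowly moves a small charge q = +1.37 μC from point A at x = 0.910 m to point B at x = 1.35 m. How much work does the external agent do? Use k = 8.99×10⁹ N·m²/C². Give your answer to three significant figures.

For quasistatic motion the external work equals the change in potential energy: W_ext = qΔV = q(V_B − V_A).
At A: distances to the source charges are 0.380 m, 1.76 m, 0.560 m; V_A = Σ kqᵢ/rᵢ = 2.67×10⁵ V.
At B: distances to the source charges are 0.0600 m, 2.20 m, 0.120 m; V_B = Σ kqᵢ/rᵢ = 1.36×10⁶ V.
ΔV = V_B − V_A = 1.09×10⁶ V.
W_ext = qΔV = (1.37×10⁻⁶ C)(1.09×10⁶ V) = 1.50 J.

1.50 J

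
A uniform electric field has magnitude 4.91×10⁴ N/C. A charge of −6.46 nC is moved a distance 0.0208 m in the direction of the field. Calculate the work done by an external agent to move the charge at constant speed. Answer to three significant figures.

The potential change for a displacement 0.0208 m in the direction of the field is ΔV = −Ed = -1020 V.
W_ext = qΔV = 6.60×10⁻⁶ J.

6.60×10⁻⁶ J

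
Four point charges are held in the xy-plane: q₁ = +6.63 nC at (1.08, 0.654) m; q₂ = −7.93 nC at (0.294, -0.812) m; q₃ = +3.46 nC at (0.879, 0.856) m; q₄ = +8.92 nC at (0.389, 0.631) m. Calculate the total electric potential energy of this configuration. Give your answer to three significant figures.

1.14×10⁻⁶ J

The work to assemble the configuration equals its total potential energy, U = Σ kqᵢqⱼ/rᵢⱼ over all pairs.
Pair separations: r₁₂ = 1.66 m, r₁₃ = 0.285 m, r₁₄ = 0.691 m, r₂₃ = 1.77 m, r₂₄ = 1.45 m, r₃₄ = 0.539 m.
Summing all 6 pair terms gives U = 1.14×10⁻⁶ J.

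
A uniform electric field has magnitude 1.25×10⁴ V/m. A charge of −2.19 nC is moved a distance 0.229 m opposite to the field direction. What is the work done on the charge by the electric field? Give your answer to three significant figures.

The potential change for a displacement 0.229 m opposite to the field direction is ΔV = +Ed = 2860 V.
W_field = −qΔV = 6.27×10⁻⁶ J.

6.27×10⁻⁶ J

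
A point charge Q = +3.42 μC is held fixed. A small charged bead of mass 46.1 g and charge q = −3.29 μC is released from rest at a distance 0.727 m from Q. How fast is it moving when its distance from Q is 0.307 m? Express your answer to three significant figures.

Only the electrostatic force acts, so mechanical energy is conserved: ½mv² = U₁ − U₂ = kQq(1/r₁ − 1/r₂).
U₁ − U₂ = (8.99×10⁹ N·m²/C²)(3.42×10⁻⁶ C)(-3.29×10⁻⁶ C)(1/0.727 − 1/0.307) = 0.190 J.
v = √(2·0.190/0.0461) = 2.87 m/s.

2.87 m/s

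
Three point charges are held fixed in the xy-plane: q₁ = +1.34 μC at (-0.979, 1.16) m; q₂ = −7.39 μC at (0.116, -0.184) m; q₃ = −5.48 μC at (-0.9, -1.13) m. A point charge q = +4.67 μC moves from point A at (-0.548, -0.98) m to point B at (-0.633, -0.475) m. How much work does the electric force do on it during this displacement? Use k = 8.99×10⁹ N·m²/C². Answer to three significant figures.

The work done by the electric force is W_field = −ΔU = −q(V_B − V_A) = q(V_A − V_B).
At A: distances to the source charges are 2.18 m, 1.04 m, 0.383 m; V_A = Σ kqᵢ/rᵢ = -1.87×10⁵ V.
At B: distances to the source charges are 1.67 m, 0.804 m, 0.707 m; V_B = Σ kqᵢ/rᵢ = -1.45×10⁵ V.
ΔV = V_B − V_A = 4.22×10⁴ V.
W_field = −qΔV = −(4.67×10⁻⁶ C)(4.22×10⁴ V) = -0.197 J.

-0.197 J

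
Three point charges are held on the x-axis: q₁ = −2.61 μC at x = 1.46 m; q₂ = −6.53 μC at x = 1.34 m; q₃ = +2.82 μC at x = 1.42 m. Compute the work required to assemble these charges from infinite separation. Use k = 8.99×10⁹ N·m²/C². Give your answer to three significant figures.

The work to assemble the configuration equals its total potential energy, U = Σ kqᵢqⱼ/rᵢⱼ over all pairs.
Pair separations: r₁₂ = 0.120 m, r₁₃ = 0.0400 m, r₂₃ = 0.0800 m.
U = (1.28) + (-1.65) + (-2.07) = -2.45 J.

-2.45 J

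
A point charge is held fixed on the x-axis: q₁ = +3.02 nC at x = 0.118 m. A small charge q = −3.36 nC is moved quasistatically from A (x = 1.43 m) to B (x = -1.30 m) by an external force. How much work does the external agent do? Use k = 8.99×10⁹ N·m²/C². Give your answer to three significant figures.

For quasistatic motion the external work equals the change in potential energy: W_ext = qΔV = q(V_B − V_A).
At A: distance to the source charge is 1.31 m; V_A = kq₁/r = 20.7 V.
At B: distance to the source charge is 1.42 m; V_B = kq₁/r = 19.1 V.
ΔV = V_B − V_A = -1.55 V.
W_ext = qΔV = (-3.36×10⁻⁹ C)(-1.55 V) = 5.20×10⁻⁹ J.

5.20×10⁻⁹ J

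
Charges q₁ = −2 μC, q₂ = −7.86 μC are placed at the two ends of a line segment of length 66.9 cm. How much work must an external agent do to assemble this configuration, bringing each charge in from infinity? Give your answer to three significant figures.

The work to assemble the configuration equals its total potential energy, U = Σ kqᵢqⱼ/rᵢⱼ over all pairs.
The separation is r = 0.669 m.
U = (0.211) = 0.211 J.

0.211 J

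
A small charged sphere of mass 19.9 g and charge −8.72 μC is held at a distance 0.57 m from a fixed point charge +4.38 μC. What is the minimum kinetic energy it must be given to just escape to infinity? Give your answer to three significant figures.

To just escape, total mechanical energy must reach zero at infinity: ½mv²_min + U = 0, so ½mv²_min = −U = |kQq|/r.
|U| = |kQq|/r = (8.99×10⁹ N·m²/C²)(4.38×10⁻⁶)(8.72×10⁻⁶)/(0.570) = 0.602 J.

0.602 J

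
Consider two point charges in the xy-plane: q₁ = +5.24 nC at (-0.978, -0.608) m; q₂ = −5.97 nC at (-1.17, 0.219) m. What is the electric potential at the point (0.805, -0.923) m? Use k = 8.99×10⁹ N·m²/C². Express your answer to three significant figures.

The total potential is the scalar sum of each charge's contribution, V = Σ kqᵢ/rᵢ.
Distances from the field point to each charge: r₁ = 1.81 m, r₂ = 2.28 m.
V = k[(5.24×10⁻⁹)/(1.81) + (-5.97×10⁻⁹)/(2.28)] = 2.49 V.

2.49 V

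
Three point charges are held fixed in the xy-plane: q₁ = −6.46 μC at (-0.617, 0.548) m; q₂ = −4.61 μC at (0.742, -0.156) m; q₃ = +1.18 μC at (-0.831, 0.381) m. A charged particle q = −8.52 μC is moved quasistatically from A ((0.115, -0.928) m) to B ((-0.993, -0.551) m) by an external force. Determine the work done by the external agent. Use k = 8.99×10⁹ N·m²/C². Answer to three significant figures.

For quasistatic motion the external work equals the change in potential energy: W_ext = qΔV = q(V_B − V_A).
At A: distances to the source charges are 1.65 m, 0.995 m, 1.62 m; V_A = Σ kqᵢ/rᵢ = -7.04×10⁴ V.
At B: distances to the source charges are 1.16 m, 1.78 m, 0.946 m; V_B = Σ kqᵢ/rᵢ = -6.21×10⁴ V.
ΔV = V_B − V_A = 8280 V.
W_ext = qΔV = (-8.52×10⁻⁶ C)(8280 V) = -0.0705 J.

-0.0705 J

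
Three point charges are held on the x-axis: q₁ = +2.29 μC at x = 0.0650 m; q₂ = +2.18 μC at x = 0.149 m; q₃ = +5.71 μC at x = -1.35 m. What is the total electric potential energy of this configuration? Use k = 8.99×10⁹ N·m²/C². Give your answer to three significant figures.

The assembly work is the sum of pairwise potential energies, U = Σ_{i<j} kqᵢqⱼ/rᵢⱼ.
Pair separations: r₁₂ = 0.0840 m, r₁₃ = 1.42 m, r₂₃ = 1.50 m.
U = (0.534) + (0.0831) + (0.0747) = 0.692 J.

0.692 J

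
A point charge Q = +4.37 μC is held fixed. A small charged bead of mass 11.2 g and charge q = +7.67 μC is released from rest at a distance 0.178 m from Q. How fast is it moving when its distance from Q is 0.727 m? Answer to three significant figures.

15.1 m/s

Only the electrostatic force acts, so mechanical energy is conserved: ½mv² = U₁ − U₂ = kQq(1/r₁ − 1/r₂).
U₁ − U₂ = (8.99×10⁹ N·m²/C²)(4.37×10⁻⁶ C)(7.67×10⁻⁶ C)(1/0.178 − 1/0.727) = 1.28 J.
v = √(2·1.28/0.0112) = 15.1 m/s.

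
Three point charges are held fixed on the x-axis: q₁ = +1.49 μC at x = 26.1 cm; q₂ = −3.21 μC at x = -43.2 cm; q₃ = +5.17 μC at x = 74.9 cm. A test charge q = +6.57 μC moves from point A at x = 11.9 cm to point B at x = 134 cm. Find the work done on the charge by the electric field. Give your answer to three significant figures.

The work done by the electric force is W_field = −ΔU = −q(V_B − V_A) = q(V_A − V_B).
At A: distances to the source charges are 0.142 m, 0.551 m, 0.630 m; V_A = Σ kqᵢ/rᵢ = 1.16×10⁵ V.
At B: distances to the source charges are 1.08 m, 1.77 m, 0.591 m; V_B = Σ kqᵢ/rᵢ = 7.48×10⁴ V.
ΔV = V_B − V_A = -4.10×10⁴ V.
W_field = −qΔV = −(6.57×10⁻⁶ C)(-4.10×10⁴ V) = 0.269 J.

0.269 J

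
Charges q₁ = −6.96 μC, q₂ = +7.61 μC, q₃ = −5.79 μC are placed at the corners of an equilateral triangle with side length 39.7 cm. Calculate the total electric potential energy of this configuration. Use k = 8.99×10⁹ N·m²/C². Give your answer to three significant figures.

-1.28 J

The assembly work is the sum of pairwise potential energies, U = Σ_{i<j} kqᵢqⱼ/rᵢⱼ.
All three pair separations equal the side length, 0.397 m.
U = (-1.20) + (0.913) + (-0.998) = -1.28 J.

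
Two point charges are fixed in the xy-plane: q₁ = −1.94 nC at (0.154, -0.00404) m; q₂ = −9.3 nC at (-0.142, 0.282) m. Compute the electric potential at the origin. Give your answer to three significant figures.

-378 V

Electric potential is a scalar, so the contributions from each charge add algebraically: V = Σ kqᵢ/rᵢ.
Distances from the field point to each charge: r₁ = 0.154 m, r₂ = 0.316 m.
V = k[(-1.94×10⁻⁹)/(0.154) + (-9.30×10⁻⁹)/(0.316)] = -378 V.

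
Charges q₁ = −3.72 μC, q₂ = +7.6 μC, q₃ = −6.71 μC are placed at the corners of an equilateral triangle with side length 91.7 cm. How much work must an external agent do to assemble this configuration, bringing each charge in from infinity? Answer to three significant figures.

-0.532 J

The assembly work is the sum of pairwise potential energies, U = Σ_{i<j} kqᵢqⱼ/rᵢⱼ.
All three pair separations equal the side length, 0.917 m.
U = (-0.277) + (0.245) + (-0.500) = -0.532 J.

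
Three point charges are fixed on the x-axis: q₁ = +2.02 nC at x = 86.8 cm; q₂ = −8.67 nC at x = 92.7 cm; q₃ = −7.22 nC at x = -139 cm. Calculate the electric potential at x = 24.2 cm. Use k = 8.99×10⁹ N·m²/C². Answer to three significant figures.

-125 V

The total potential is the scalar sum of each charge's contribution, V = Σ kqᵢ/rᵢ.
Distances from the field point to each charge: r₁ = 0.626 m, r₂ = 0.685 m, r₃ = 1.63 m.
V = k[(2.02×10⁻⁹)/(0.626) + (-8.67×10⁻⁹)/(0.685) + (-7.22×10⁻⁹)/(1.63)] = -125 V.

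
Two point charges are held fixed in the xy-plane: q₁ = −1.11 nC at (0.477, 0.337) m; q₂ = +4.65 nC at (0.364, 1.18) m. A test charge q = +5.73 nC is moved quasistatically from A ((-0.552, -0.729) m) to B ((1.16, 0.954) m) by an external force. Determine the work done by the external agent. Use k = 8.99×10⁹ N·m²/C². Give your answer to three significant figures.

For quasistatic motion the external work equals the change in potential energy: W_ext = qΔV = q(V_B − V_A).
At A: distances to the source charges are 1.48 m, 2.12 m; V_A = Σ kqᵢ/rᵢ = 13.0 V.
At B: distances to the source charges are 0.920 m, 0.827 m; V_B = Σ kqᵢ/rᵢ = 39.7 V.
ΔV = V_B − V_A = 26.7 V.
W_ext = qΔV = (5.73×10⁻⁹ C)(26.7 V) = 1.53×10⁻⁷ J.

1.53×10⁻⁷ J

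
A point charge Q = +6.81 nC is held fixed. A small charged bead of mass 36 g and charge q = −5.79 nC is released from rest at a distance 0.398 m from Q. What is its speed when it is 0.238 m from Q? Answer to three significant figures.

5.77×10⁻³ m/s

Only the electrostatic force acts, so mechanical energy is conserved: ½mv² = U₁ − U₂ = kQq(1/r₁ − 1/r₂).
U₁ − U₂ = (8.99×10⁹ N·m²/C²)(6.81×10⁻⁹ C)(-5.79×10⁻⁹ C)(1/0.398 − 1/0.238) = 5.99×10⁻⁷ J.
v = √(2·5.99×10⁻⁷/0.0360) = 5.77×10⁻³ m/s.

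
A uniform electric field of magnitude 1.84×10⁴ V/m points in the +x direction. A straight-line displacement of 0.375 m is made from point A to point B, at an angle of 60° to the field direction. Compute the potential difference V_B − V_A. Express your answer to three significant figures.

-3450 V

Only the component of displacement along E changes the potential: ΔV = −E·d·cosθ.
ΔV = −(1.84×10⁴ V/m)(0.375 m)cos60° = -3450 V.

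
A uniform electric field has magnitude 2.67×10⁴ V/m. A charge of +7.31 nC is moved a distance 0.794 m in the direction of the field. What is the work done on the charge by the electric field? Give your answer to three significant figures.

The potential change for a displacement 0.794 m in the direction of the field is ΔV = −Ed = -2.12×10⁴ V.
W_field = −qΔV = 1.55×10⁻⁴ J.

1.55×10⁻⁴ J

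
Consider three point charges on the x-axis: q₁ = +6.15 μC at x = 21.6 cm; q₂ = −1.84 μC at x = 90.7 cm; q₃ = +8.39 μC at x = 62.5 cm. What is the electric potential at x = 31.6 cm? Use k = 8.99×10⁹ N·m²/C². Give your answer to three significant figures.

7.69×10⁵ V

The total potential is the scalar sum of each charge's contribution, V = Σ kqᵢ/rᵢ.
Distances from the field point to each charge: r₁ = 0.100 m, r₂ = 0.591 m, r₃ = 0.309 m.
V = k[(6.15×10⁻⁶)/(0.100) + (-1.84×10⁻⁶)/(0.591) + (8.39×10⁻⁶)/(0.309)] = 7.69×10⁵ V.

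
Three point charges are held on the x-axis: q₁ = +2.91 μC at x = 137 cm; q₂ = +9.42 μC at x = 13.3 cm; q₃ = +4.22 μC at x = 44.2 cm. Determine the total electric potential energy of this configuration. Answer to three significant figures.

The assembly work is the sum of pairwise potential energies, U = Σ_{i<j} kqᵢqⱼ/rᵢⱼ.
Pair separations: r₁₂ = 1.24 m, r₁₃ = 0.928 m, r₂₃ = 0.309 m.
U = (0.199) + (0.119) + (1.16) = 1.47 J.

1.47 J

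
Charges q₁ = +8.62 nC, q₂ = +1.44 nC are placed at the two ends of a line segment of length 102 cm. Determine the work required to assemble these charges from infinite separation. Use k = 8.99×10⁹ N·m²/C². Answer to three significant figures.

The work to assemble the configuration equals its total potential energy, U = Σ kqᵢqⱼ/rᵢⱼ over all pairs.
The separation is r = 1.02 m.
U = (1.09×10⁻⁷) = 1.09×10⁻⁷ J.

1.09×10⁻⁷ J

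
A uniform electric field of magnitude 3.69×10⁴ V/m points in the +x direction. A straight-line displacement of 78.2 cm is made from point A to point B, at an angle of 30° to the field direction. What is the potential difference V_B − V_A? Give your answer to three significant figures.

Only the component of displacement along E changes the potential: ΔV = −E·d·cosθ.
ΔV = −(3.69×10⁴ V/m)(0.782 m)cos30° = -2.50×10⁴ V.

-2.50×10⁴ V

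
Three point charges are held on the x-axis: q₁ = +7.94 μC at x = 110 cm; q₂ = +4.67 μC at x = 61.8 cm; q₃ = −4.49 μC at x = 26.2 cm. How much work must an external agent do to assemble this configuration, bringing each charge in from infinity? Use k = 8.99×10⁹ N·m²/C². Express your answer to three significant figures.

The work to assemble the configuration equals its total potential energy, U = Σ kqᵢqⱼ/rᵢⱼ over all pairs.
Pair separations: r₁₂ = 0.482 m, r₁₃ = 0.838 m, r₂₃ = 0.356 m.
U = (0.692) + (-0.382) + (-0.530) = -0.220 J.

-0.220 J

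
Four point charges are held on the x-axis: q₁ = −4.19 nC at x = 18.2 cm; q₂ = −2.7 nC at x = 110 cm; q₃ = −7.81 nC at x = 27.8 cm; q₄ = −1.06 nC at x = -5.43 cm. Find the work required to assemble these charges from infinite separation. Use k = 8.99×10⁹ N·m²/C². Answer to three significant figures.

The work to assemble the configuration equals its total potential energy, U = Σ kqᵢqⱼ/rᵢⱼ over all pairs.
Pair separations: r₁₂ = 0.918 m, r₁₃ = 0.0960 m, r₁₄ = 0.236 m, r₂₃ = 0.822 m, r₂₄ = 1.15 m, r₃₄ = 0.332 m.
Summing all 6 pair terms gives U = 3.82×10⁻⁶ J.

3.82×10⁻⁶ J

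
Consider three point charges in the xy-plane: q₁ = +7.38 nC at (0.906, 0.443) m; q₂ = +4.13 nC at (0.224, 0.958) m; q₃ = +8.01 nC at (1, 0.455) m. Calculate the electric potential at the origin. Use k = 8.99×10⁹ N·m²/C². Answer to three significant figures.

The total potential is the scalar sum of each charge's contribution, V = Σ kqᵢ/rᵢ.
Distances from the field point to each charge: r₁ = 1.01 m, r₂ = 0.984 m, r₃ = 1.10 m.
V = k[(7.38×10⁻⁹)/(1.01) + (4.13×10⁻⁹)/(0.984) + (8.01×10⁻⁹)/(1.10)] = 169 V.

169 V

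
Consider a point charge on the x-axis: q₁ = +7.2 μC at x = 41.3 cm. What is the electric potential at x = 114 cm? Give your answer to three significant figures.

The total potential is the scalar sum of each charge's contribution, V = Σ kqᵢ/rᵢ.
V = k[(7.20×10⁻⁶)/(0.727)] = 8.90×10⁴ V.

8.90×10⁴ V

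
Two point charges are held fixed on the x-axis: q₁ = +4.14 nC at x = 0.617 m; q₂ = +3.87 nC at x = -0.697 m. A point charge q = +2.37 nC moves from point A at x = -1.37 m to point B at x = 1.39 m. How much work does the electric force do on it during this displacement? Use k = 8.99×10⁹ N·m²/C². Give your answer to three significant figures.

The work done by the electric force is W_field = −ΔU = −q(V_B − V_A) = q(V_A − V_B).
At A: distances to the source charges are 1.99 m, 0.673 m; V_A = Σ kqᵢ/rᵢ = 70.4 V.
At B: distances to the source charges are 0.773 m, 2.09 m; V_B = Σ kqᵢ/rᵢ = 64.8 V.
ΔV = V_B − V_A = -5.61 V.
W_field = −qΔV = −(2.37×10⁻⁹ C)(-5.61 V) = 1.33×10⁻⁸ J.

1.33×10⁻⁸ J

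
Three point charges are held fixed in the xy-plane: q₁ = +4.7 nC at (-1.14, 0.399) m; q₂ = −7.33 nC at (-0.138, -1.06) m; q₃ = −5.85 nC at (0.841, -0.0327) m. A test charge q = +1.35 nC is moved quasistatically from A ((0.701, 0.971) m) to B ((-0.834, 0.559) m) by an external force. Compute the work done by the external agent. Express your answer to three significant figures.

1.56×10⁻⁷ J

For quasistatic motion the external work equals the change in potential energy: W_ext = qΔV = q(V_B − V_A).
At A: distances to the source charges are 1.93 m, 2.20 m, 1.01 m; V_A = Σ kqᵢ/rᵢ = -60.0 V.
At B: distances to the source charges are 0.345 m, 1.76 m, 1.78 m; V_B = Σ kqᵢ/rᵢ = 55.4 V.
ΔV = V_B − V_A = 115 V.
W_ext = qΔV = (1.35×10⁻⁹ C)(115 V) = 1.56×10⁻⁷ J.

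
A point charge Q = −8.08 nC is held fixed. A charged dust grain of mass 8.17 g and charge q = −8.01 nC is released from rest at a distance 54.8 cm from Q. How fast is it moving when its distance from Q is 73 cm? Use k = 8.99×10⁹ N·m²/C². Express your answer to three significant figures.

8.05×10⁻³ m/s

Only the electrostatic force acts, so mechanical energy is conserved: ½mv² = U₁ − U₂ = kQq(1/r₁ − 1/r₂).
U₁ − U₂ = (8.99×10⁹ N·m²/C²)(-8.08×10⁻⁹ C)(-8.01×10⁻⁹ C)(1/0.548 − 1/0.730) = 2.65×10⁻⁷ J.
v = √(2·2.65×10⁻⁷/8.17×10⁻³) = 8.05×10⁻³ m/s.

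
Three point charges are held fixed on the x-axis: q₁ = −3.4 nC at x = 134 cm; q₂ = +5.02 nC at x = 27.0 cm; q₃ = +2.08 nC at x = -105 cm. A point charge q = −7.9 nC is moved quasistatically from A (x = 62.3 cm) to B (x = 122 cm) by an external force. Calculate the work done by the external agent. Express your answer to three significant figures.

2.33×10⁻⁶ J

For quasistatic motion the external work equals the change in potential energy: W_ext = qΔV = q(V_B − V_A).
At A: distances to the source charges are 0.717 m, 0.353 m, 1.67 m; V_A = Σ kqᵢ/rᵢ = 96.4 V.
At B: distances to the source charges are 0.120 m, 0.950 m, 2.27 m; V_B = Σ kqᵢ/rᵢ = -199 V.
ΔV = V_B − V_A = -295 V.
W_ext = qΔV = (-7.90×10⁻⁹ C)(-295 V) = 2.33×10⁻⁶ J.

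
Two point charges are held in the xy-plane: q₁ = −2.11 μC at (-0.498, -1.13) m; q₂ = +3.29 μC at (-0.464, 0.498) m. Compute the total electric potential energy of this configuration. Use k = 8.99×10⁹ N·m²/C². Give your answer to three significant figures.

The work to assemble the configuration equals its total potential energy, U = Σ kqᵢqⱼ/rᵢⱼ over all pairs.
Pair separations: r₁₂ = 1.63 m.
U = (-0.0383) = -0.0383 J.

-0.0383 J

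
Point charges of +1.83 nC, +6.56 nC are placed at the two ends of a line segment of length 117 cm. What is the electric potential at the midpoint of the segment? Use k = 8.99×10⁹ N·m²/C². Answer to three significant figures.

The total potential is the scalar sum of each charge's contribution, V = Σ kqᵢ/rᵢ.
Each charge is 0.585 m from the midpoint.
V = k[(1.83×10⁻⁹)/(0.585) + (6.56×10⁻⁹)/(0.585)] = 129 V.

129 V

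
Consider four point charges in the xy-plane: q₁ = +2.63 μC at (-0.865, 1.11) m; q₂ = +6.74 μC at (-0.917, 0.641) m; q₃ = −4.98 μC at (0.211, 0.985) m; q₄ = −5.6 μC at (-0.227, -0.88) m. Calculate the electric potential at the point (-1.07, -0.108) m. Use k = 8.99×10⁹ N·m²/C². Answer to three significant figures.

Electric potential is a scalar, so the contributions from each charge add algebraically: V = Σ kqᵢ/rᵢ.
Distances from the field point to each charge: r₁ = 1.24 m, r₂ = 0.764 m, r₃ = 1.68 m, r₄ = 1.14 m.
V = k[(2.63×10⁻⁶)/(1.24) + (6.74×10⁻⁶)/(0.764) + (-4.98×10⁻⁶)/(1.68) + (-5.60×10⁻⁶)/(1.14)] = 2.78×10⁴ V.

2.78×10⁴ V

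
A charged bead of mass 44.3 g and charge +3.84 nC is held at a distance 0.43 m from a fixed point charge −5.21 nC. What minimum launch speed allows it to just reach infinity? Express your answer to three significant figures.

To just escape, total mechanical energy must reach zero at infinity: ½mv²_min + U = 0, so ½mv²_min = −U = |kQq|/r.
|U| = |kQq|/r = (8.99×10⁹ N·m²/C²)(5.21×10⁻⁹)(3.84×10⁻⁹)/(0.430) = 4.18×10⁻⁷ J.
v_min = √(2|U|/m) = √(2·4.18×10⁻⁷/0.0443) = 4.35×10⁻³ m/s.

4.35×10⁻³ m/s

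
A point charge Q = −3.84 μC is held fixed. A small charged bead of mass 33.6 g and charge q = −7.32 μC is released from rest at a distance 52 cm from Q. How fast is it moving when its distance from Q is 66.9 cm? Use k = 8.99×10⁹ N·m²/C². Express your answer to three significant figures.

Only the electrostatic force acts, so mechanical energy is conserved: ½mv² = U₁ − U₂ = kQq(1/r₁ − 1/r₂).
U₁ − U₂ = (8.99×10⁹ N·m²/C²)(-3.84×10⁻⁶ C)(-7.32×10⁻⁶ C)(1/0.520 − 1/0.669) = 0.108 J.
v = √(2·0.108/0.0336) = 2.54 m/s.

2.54 m/s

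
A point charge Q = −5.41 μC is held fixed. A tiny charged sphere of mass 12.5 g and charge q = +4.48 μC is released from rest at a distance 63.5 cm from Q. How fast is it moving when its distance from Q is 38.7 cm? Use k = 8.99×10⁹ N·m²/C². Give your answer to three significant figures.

Only the electrostatic force acts, so mechanical energy is conserved: ½mv² = U₁ − U₂ = kQq(1/r₁ − 1/r₂).
U₁ − U₂ = (8.99×10⁹ N·m²/C²)(-5.41×10⁻⁶ C)(4.48×10⁻⁶ C)(1/0.635 − 1/0.387) = 0.220 J.
v = √(2·0.220/0.0125) = 5.93 m/s.

5.93 m/s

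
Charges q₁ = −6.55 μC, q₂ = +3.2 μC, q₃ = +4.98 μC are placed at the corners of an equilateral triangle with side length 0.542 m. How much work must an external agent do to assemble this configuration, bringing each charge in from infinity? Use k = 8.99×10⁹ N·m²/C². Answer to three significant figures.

The assembly work is the sum of pairwise potential energies, U = Σ_{i<j} kqᵢqⱼ/rᵢⱼ.
All three pair separations equal the side length, 0.542 m.
U = (-0.348) + (-0.541) + (0.264) = -0.624 J.

-0.624 J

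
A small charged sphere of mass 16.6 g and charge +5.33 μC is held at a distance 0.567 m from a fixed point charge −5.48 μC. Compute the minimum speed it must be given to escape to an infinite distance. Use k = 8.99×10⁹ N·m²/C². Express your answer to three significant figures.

To just escape, total mechanical energy must reach zero at infinity: ½mv²_min + U = 0, so ½mv²_min = −U = |kQq|/r.
|U| = |kQq|/r = (8.99×10⁹ N·m²/C²)(5.48×10⁻⁶)(5.33×10⁻⁶)/(0.567) = 0.463 J.
v_min = √(2|U|/m) = √(2·0.463/0.0166) = 7.47 m/s.

7.47 m/s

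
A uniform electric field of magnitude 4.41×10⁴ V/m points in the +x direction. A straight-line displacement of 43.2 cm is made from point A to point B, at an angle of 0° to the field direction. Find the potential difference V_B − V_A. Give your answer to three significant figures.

-1.91×10⁴ V

Only the component of displacement along E changes the potential: ΔV = −E·d·cosθ.
ΔV = −(4.41×10⁴ V/m)(0.432 m)cos0° = -1.91×10⁴ V.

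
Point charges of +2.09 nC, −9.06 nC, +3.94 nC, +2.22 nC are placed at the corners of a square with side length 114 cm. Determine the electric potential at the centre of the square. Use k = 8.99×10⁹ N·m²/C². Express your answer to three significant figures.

The total potential is the scalar sum of each charge's contribution, V = Σ kqᵢ/rᵢ.
The distance from each corner to the centre is a√2/2 = 0.806 m.
V = k[(2.09×10⁻⁹)/(0.806) + (-9.06×10⁻⁹)/(0.806) + (3.94×10⁻⁹)/(0.806) + (2.22×10⁻⁹)/(0.806)] = -9.03 V.

-9.03 V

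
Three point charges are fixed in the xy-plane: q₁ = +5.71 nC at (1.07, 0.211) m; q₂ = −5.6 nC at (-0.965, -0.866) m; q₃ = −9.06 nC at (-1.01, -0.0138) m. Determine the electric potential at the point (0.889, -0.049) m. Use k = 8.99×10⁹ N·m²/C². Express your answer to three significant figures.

Electric potential is a scalar, so the contributions from each charge add algebraically: V = Σ kqᵢ/rᵢ.
Distances from the field point to each charge: r₁ = 0.317 m, r₂ = 2.03 m, r₃ = 1.90 m.
V = k[(5.71×10⁻⁹)/(0.317) + (-5.60×10⁻⁹)/(2.03) + (-9.06×10⁻⁹)/(1.90)] = 94.3 V.

94.3 V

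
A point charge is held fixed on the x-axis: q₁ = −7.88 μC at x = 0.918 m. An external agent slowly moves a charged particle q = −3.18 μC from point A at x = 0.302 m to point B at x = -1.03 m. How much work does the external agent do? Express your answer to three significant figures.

-0.250 J

For quasistatic motion the external work equals the change in potential energy: W_ext = qΔV = q(V_B − V_A).
At A: distance to the source charge is 0.616 m; V_A = kq₁/r = -1.15×10⁵ V.
At B: distance to the source charge is 1.95 m; V_B = kq₁/r = -3.64×10⁴ V.
ΔV = V_B − V_A = 7.86×10⁴ V.
W_ext = qΔV = (-3.18×10⁻⁶ C)(7.86×10⁴ V) = -0.250 J.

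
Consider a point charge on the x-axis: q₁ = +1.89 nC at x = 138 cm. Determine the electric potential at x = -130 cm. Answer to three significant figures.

6.34 V

The total potential is the scalar sum of each charge's contribution, V = Σ kqᵢ/rᵢ.
V = k[(1.89×10⁻⁹)/(2.68)] = 6.34 V.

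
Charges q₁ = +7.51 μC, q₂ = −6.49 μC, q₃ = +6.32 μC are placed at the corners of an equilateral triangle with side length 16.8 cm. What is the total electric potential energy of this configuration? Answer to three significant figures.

The work to assemble the configuration equals its total potential energy, U = Σ kqᵢqⱼ/rᵢⱼ over all pairs.
All three pair separations equal the side length, 0.168 m.
U = (-2.61) + (2.54) + (-2.19) = -2.26 J.

-2.26 J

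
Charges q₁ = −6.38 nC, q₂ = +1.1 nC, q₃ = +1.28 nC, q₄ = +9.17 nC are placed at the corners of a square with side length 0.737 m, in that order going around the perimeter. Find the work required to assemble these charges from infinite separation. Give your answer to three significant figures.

-6.22×10⁻⁷ J

The assembly work is the sum of pairwise potential energies, U = Σ_{i<j} kqᵢqⱼ/rᵢⱼ.
The four side pairs have separation 0.737 m and the two diagonal pairs 1.04 m.
Summing all 6 pair terms gives U = -6.22×10⁻⁷ J.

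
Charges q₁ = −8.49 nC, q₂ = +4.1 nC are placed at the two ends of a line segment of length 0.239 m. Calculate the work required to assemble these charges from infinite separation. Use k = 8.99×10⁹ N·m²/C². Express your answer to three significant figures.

-1.31×10⁻⁶ J

The work to assemble the configuration equals its total potential energy, U = Σ kqᵢqⱼ/rᵢⱼ over all pairs.
The separation is r = 0.239 m.
U = (-1.31×10⁻⁶) = -1.31×10⁻⁶ J.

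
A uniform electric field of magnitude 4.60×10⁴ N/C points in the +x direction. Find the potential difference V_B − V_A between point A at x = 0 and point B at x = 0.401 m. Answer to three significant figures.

In a uniform field, potential decreases in the direction of E: V_B − V_A = −E·Δx.
V_B − V_A = −(4.60×10⁴ V/m)(0.401 m) = -1.84×10⁴ V.

-1.84×10⁴ V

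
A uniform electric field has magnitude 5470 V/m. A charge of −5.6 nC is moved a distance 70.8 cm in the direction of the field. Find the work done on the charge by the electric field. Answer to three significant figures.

-2.17×10⁻⁵ J

The potential change for a displacement 70.8 cm in the direction of the field is ΔV = −Ed = -3870 V.
W_field = −qΔV = -2.17×10⁻⁵ J.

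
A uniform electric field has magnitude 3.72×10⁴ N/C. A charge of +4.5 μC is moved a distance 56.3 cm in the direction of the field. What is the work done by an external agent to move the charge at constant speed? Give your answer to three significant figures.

The potential change for a displacement 56.3 cm in the direction of the field is ΔV = −Ed = -2.09×10⁴ V.
W_ext = qΔV = -0.0942 J.

-0.0942 J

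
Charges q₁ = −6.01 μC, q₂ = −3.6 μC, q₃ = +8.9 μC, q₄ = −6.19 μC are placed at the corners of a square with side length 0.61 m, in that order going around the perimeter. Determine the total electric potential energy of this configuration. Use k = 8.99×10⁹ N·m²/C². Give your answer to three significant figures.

-0.742 J

The work to assemble the configuration equals its total potential energy, U = Σ kqᵢqⱼ/rᵢⱼ over all pairs.
The four side pairs have separation 0.610 m and the two diagonal pairs 0.863 m.
Summing all 6 pair terms gives U = -0.742 J.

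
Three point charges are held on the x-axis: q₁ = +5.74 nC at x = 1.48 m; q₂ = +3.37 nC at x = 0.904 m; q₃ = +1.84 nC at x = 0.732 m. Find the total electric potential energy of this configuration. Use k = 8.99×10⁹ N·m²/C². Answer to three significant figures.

The assembly work is the sum of pairwise potential energies, U = Σ_{i<j} kqᵢqⱼ/rᵢⱼ.
Pair separations: r₁₂ = 0.576 m, r₁₃ = 0.748 m, r₂₃ = 0.172 m.
U = (3.02×10⁻⁷) + (1.27×10⁻⁷) + (3.24×10⁻⁷) = 7.53×10⁻⁷ J.

7.53×10⁻⁷ J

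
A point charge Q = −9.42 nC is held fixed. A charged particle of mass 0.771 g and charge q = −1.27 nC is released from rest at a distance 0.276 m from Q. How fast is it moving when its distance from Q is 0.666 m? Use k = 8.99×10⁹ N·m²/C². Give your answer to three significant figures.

0.0243 m/s

Only the electrostatic force acts, so mechanical energy is conserved: ½mv² = U₁ − U₂ = kQq(1/r₁ − 1/r₂).
U₁ − U₂ = (8.99×10⁹ N·m²/C²)(-9.42×10⁻⁹ C)(-1.27×10⁻⁹ C)(1/0.276 − 1/0.666) = 2.28×10⁻⁷ J.
v = √(2·2.28×10⁻⁷/7.71×10⁻⁴) = 0.0243 m/s.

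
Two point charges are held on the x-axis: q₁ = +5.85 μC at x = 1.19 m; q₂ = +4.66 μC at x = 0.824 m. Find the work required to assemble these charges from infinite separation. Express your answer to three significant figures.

0.670 J

The work to assemble the configuration equals its total potential energy, U = Σ kqᵢqⱼ/rᵢⱼ over all pairs.
Pair separations: r₁₂ = 0.366 m.
U = (0.670) = 0.670 J.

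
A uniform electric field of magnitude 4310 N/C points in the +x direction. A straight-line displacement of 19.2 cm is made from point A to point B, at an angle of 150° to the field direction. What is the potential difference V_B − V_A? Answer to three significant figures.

717 V

Only the component of displacement along E changes the potential: ΔV = −E·d·cosθ.
ΔV = −(4310 V/m)(0.192 m)cos150° = 717 V.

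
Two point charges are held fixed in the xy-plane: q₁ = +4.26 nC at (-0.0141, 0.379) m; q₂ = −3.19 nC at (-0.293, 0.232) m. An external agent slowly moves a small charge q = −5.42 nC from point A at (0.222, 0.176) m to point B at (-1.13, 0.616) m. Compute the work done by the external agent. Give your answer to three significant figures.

For quasistatic motion the external work equals the change in potential energy: W_ext = qΔV = q(V_B − V_A).
At A: distances to the source charges are 0.311 m, 0.518 m; V_A = Σ kqᵢ/rᵢ = 67.6 V.
At B: distances to the source charges are 1.14 m, 0.921 m; V_B = Σ kqᵢ/rᵢ = 2.43 V.
ΔV = V_B − V_A = -65.2 V.
W_ext = qΔV = (-5.42×10⁻⁹ C)(-65.2 V) = 3.53×10⁻⁷ J.

3.53×10⁻⁷ J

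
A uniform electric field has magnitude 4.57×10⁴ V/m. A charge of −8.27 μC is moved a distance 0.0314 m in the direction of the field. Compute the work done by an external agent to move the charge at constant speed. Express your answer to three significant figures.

0.0119 J

The potential change for a displacement 0.0314 m in the direction of the field is ΔV = −Ed = -1430 V.
W_ext = qΔV = 0.0119 J.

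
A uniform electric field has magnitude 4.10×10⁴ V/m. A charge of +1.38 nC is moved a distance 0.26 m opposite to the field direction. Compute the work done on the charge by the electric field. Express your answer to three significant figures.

The potential change for a displacement 0.26 m opposite to the field direction is ΔV = +Ed = 1.07×10⁴ V.
W_field = −qΔV = -1.47×10⁻⁵ J.

-1.47×10⁻⁵ J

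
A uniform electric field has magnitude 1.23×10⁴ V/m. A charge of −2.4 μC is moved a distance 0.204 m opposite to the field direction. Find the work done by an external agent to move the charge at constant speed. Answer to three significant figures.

The potential change for a displacement 0.204 m opposite to the field direction is ΔV = +Ed = 2510 V.
W_ext = qΔV = -6.02×10⁻³ J.

-6.02×10⁻³ J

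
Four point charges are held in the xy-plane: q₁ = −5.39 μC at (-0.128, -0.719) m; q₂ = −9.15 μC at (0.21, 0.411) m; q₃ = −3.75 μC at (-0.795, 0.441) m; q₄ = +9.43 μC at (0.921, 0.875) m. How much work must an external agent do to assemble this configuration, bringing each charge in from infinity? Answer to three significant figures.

-0.514 J

The assembly work is the sum of pairwise potential energies, U = Σ_{i<j} kqᵢqⱼ/rᵢⱼ.
Pair separations: r₁₂ = 1.18 m, r₁₃ = 1.34 m, r₁₄ = 1.91 m, r₂₃ = 1.01 m, r₂₄ = 0.849 m, r₃₄ = 1.77 m.
Summing all 6 pair terms gives U = -0.514 J.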